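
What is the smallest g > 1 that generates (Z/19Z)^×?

2

φ(19) = 19 − 1 = 18 = 2 · 3^2.
g is a primitive root iff g^(18/q) ≢ 1 (mod 19) for each prime q ∈ {2, 3}.
g = 2: 2^9 ≡ 18; 2^6 ≡ 7 — none is 1, so 2 is a primitive root.
So 2 is the smallest generator of (Z/19Z)^×.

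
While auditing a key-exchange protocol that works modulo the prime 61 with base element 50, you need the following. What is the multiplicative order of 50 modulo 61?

4

ord(50) | φ(61) = 61 − 1 = 60 = 2^2 · 3 · 5.
Divisors of 60: 1, 2, 3, 4, 5, 6, 10, 12, 15, 20, 30, 60.
Check 50^d mod 61 for each divisor in increasing order:
50^1 ≡ 50 (mod 61)
50^2 ≡ 60 (mod 61)
50^3 ≡ 11 (mod 61)
50^4 ≡ 1 (mod 61) ✓
The smallest such exponent is 4, so the order of 50 is 4.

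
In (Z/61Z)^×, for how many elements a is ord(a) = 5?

4

φ(61) = 61 − 1 = 60 = 2^2 · 3 · 5.
In a cyclic group of order 60, there are φ(d) elements of order d for each divisor d of 60, and zero for non-divisors.
5 | 60, and φ(5) = 5 − 1 = 4.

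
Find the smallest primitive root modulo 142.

7

φ(142) = φ(2)·φ(71) = 1·70 = 70 = 2 · 5 · 7.
Test candidates g = 2, 3, … against the prime factors q ∈ {2, 5, 7} of φ(142): g is a generator iff g^(70/q) ≢ 1 for every such q.
g = 2: gcd(2, 142) = 2 > 1, not a unit — skip.
g = 3: 3^35 ≡ 1 — hits 1, so not a primitive root.
g = 4: gcd(4, 142) = 2 > 1, not a unit — skip.
g = 5: 5^35 ≡ 1 — hits 1, so not a primitive root.
g = 6: gcd(6, 142) = 2 > 1, not a unit — skip.
g = 7: 7^35 ≡ 141; 7^14 ≡ 125; 7^10 ≡ 45 — none is 1, so 7 is a primitive root.
So 7 is the smallest generator of (Z/142Z)^×.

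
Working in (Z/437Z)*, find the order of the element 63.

The order of 63 must divide φ(437) = φ(19·23) = (19−1)·(23−1) = 18·22 = 396 = 2^2 · 3^2 · 11.
Divisors of 396: 1, 2, 3, 4, 6, 9, 11, 12, 18, 22, 33, 36, 44, 66, 99, 132, 198, 396.
Test each divisor d:
63^1 ≡ 63 (mod 437)
63^2 ≡ 36 (mod 437)
63^3 ≡ 83 (mod 437)
63^4 ≡ 422 (mod 437)
63^6 ≡ 334 (mod 437)
63^9 ≡ 191 (mod 437)
63^11 ≡ 321 (mod 437)
63^12 ≡ 121 (mod 437)
63^18 ≡ 210 (mod 437)
63^22 ≡ 346 (mod 437)
63^33 ≡ 68 (mod 437)
63^36 ≡ 400 (mod 437)
63^44 ≡ 415 (mod 437)
63^66 ≡ 254 (mod 437)
63^99 ≡ 229 (mod 437)
63^132 ≡ 277 (mod 437)
63^198 ≡ 1 (mod 437) ✓
The smallest such exponent is 198, so the order of 63 is 198.

198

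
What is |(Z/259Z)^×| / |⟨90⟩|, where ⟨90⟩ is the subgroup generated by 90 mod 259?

12

ord(90) | φ(259) = φ(7·37) = (7−1)·(37−1) = 6·36 = 216 = 2^3 · 3^3.
Divisors of 216: 1, 2, 3, 4, 6, 8, 9, 12, 18, 24, 27, 36, 54, 72, 108, 216.
Check 90^d mod 259 for each divisor in increasing order:
90^1 ≡ 90 (mod 259)
90^2 ≡ 71 (mod 259)
90^3 ≡ 174 (mod 259)
90^4 ≡ 120 (mod 259)
90^6 ≡ 232 (mod 259)
90^8 ≡ 155 (mod 259)
90^9 ≡ 223 (mod 259)
90^12 ≡ 211 (mod 259)
90^18 ≡ 1 (mod 259) ✓
So ord_259(90) = 18, hence |⟨90⟩| = 18.
The index is φ(259) / ord(90) = 216 / 18 = 12.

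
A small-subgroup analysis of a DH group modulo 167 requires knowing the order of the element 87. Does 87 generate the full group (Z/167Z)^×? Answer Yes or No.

No

φ(167) = 167 − 1 = 166 = 2 · 83.
Test 87^(166/q) mod 167 for each prime factor q of 166:
87^83 ≡ 1 (mod 167)  [q = 2: ≡ 1 ✗]
87^2 ≡ 54 (mod 167)  [q = 83: ≢ 1 ✓]
87^83 ≡ 1 shows ord(87) | 83, strictly less than φ(167); not a primitive root.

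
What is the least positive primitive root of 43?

3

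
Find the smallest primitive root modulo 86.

3

φ(86) = φ(2)·φ(43) = 1·42 = 42 = 2 · 3 · 7.
Test candidates g = 2, 3, … against the prime factors q ∈ {2, 3, 7} of φ(86): g is a generator iff g^(42/q) ≢ 1 for every such q.
g = 2: gcd(2, 86) = 2 > 1, not a unit — skip.
g = 3: 3^21 ≡ 85; 3^14 ≡ 79; 3^6 ≡ 41 — none is 1, so 3 is a primitive root.
So 3 is the smallest generator of (Z/86Z)^×.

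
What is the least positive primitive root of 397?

φ(397) = 397 − 1 = 396 = 2^2 · 3^2 · 11.
Test candidates g = 2, 3, … against the prime factors q ∈ {2, 3, 11} of φ(397): g is a generator iff g^(396/q) ≢ 1 for every such q.
g = 2: 2^198 ≡ 396; 2^132 ≡ 1 — hits 1, so not a primitive root.
g = 3: 3^198 ≡ 1 — hits 1, so not a primitive root.
g = 4: 4^198 ≡ 1 — hits 1, so not a primitive root.
g = 5: 5^198 ≡ 396; 5^132 ≡ 362; 5^36 ≡ 290 — none is 1, so 5 is a primitive root.
So 5 is the smallest generator of (Z/397Z)^×.

5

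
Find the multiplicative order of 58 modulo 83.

82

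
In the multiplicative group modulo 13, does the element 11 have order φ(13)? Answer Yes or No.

φ(13) = 13 − 1 = 12 = 2^2 · 3.
11 is a primitive root mod 13 iff 11^(φ(13)/q) ≢ 1 for every prime q | φ(13), i.e. q ∈ {2, 3}.
11^6 ≡ 12 (mod 13)  [q = 2: ≢ 1 ✓]
11^4 ≡ 3 (mod 13)  [q = 3: ≢ 1 ✓]
All checks pass, so 11 has order 12 and is a primitive root modulo 13.

Yes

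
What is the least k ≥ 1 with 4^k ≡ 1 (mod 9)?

3

The order of 4 must divide φ(9) = φ(3^2) = 3·(3−1) = 6 = 2 · 3.
Divisors of 6: 1, 2, 3, 6.
Check 4^d mod 9 for each divisor in increasing order:
4^1 ≡ 4 (mod 9)
4^2 ≡ 7 (mod 9)
4^3 ≡ 1 (mod 9) ✓
So ord_9(4) = 3.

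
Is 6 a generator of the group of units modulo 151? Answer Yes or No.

Yes

φ(151) = 151 − 1 = 150 = 2 · 3 · 5^2.
6 is a primitive root mod 151 iff 6^(φ(151)/q) ≢ 1 for every prime q | φ(151), i.e. q ∈ {2, 3, 5}.
6^75 ≡ 150 (mod 151)  [q = 2: ≢ 1 ✓]
6^50 ≡ 32 (mod 151)  [q = 3: ≢ 1 ✓]
6^30 ≡ 59 (mod 151)  [q = 5: ≢ 1 ✓]
Every test exponent gives a nontrivial residue, hence 6 generates the full group.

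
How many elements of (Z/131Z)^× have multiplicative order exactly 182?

φ(131) = 131 − 1 = 130 = 2 · 5 · 13.
(Z/131Z)^× is cyclic (|G| = 130); a cyclic group of order m has exactly φ(d) elements of each order d | m, and none otherwise.
Since 182 ∤ 130, the count is 0.

0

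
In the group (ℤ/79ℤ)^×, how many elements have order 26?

12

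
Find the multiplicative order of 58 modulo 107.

106

By Lagrange's theorem, ord_107(58) divides φ(107) = 107 − 1 = 106 = 2 · 53.
Divisors of 106: 1, 2, 53, 106.
Test each divisor d:
58^1 ≡ 58 (mod 107)
58^2 ≡ 47 (mod 107)
58^53 ≡ 106 (mod 107)
58^106 ≡ 1 (mod 107) ✓
So ord_107(58) = 106.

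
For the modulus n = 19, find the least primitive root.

2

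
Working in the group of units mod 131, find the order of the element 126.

130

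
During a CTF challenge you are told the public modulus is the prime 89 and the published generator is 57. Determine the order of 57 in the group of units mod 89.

22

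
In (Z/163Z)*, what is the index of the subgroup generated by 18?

By Lagrange's theorem, ord_163(18) divides φ(163) = 163 − 1 = 162 = 2 · 3^4.
Divisors of 162: 1, 2, 3, 6, 9, 18, 27, 54, 81, 162.
Test each divisor d:
18^1 ≡ 18
18^2 ≡ 161
18^3 ≡ 127
18^6 ≡ 155
18^9 ≡ 125
18^18 ≡ 140
18^27 ≡ 59
18^54 ≡ 58
18^81 ≡ 162
18^162 ≡ 1
Thus |⟨18⟩| = ord(18) = 162.
[(Z/163Z)^× : ⟨18⟩] = 162/162 = 1.

1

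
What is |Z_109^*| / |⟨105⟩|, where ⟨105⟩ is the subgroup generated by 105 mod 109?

12

The order of 105 must divide φ(109) = 109 − 1 = 108 = 2^2 · 3^3.
Divisors of 108: 1, 2, 3, 4, 6, 9, 12, 18, 27, 36, 54, 108.
Test each divisor d:
105^1 ≡ 105 (mod 109)
105^2 ≡ 16 (mod 109)
105^3 ≡ 45 (mod 109)
105^4 ≡ 38 (mod 109)
105^6 ≡ 63 (mod 109)
105^9 ≡ 1 (mod 109) ✓
Thus |⟨105⟩| = ord(105) = 9.
The index is φ(109) / ord(105) = 108 / 9 = 12.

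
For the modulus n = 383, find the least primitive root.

φ(383) = 383 − 1 = 382 = 2 · 191.
Test candidates g = 2, 3, … against the prime factors q ∈ {2, 191} of φ(383): g is a generator iff g^(382/q) ≢ 1 for every such q.
g = 2: 2^191 ≡ 1 — hits 1, so not a primitive root.
g = 3: 3^191 ≡ 1 — hits 1, so not a primitive root.
g = 4: 4^191 ≡ 1 — hits 1, so not a primitive root.
g = 5: 5^191 ≡ 382; 5^2 ≡ 25 — none is 1, so 5 is a primitive root.
The smallest primitive root modulo 383 is 5.

5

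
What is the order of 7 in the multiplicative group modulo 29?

The order of 7 must divide φ(29) = 29 − 1 = 28 = 2^2 · 7.
Divisors of 28: 1, 2, 4, 7, 14, 28.
Test each divisor d:
7^1 ≡ 7 (mod 29)
7^2 ≡ 20 (mod 29)
7^4 ≡ 23 (mod 29)
7^7 ≡ 1 (mod 29) ✓
The smallest such exponent is 7, so the order of 7 is 7.

7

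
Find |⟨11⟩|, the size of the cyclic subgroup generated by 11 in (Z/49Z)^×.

ord(11) | φ(49) = φ(7^2) = 7·(7−1) = 42 = 2 · 3 · 7.
Divisors of 42: 1, 2, 3, 6, 7, 14, 21, 42.
Compute 11^d (mod 49) for the divisors d until we hit 1:
11^1 ≡ 11 (mod 49)
11^2 ≡ 23 (mod 49)
11^3 ≡ 8 (mod 49)
11^6 ≡ 15 (mod 49)
11^7 ≡ 18 (mod 49)
11^14 ≡ 30 (mod 49)
11^21 ≡ 1 (mod 49) ✓
So ord_49(11) = 21.

21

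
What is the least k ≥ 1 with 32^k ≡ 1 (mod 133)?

18

ord(32) | φ(133) = φ(7·19) = (7−1)·(19−1) = 6·18 = 108 = 2^2 · 3^3.
Divisors of 108: 1, 2, 3, 4, 6, 9, 12, 18, 27, 36, 54, 108.
Test each divisor d:
32^1 ≡ 32
32^2 ≡ 93
32^3 ≡ 50
32^4 ≡ 4
32^6 ≡ 106
32^9 ≡ 113
32^12 ≡ 64
32^18 ≡ 1
So ord_133(32) = 18.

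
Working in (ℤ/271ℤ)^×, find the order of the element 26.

270

Since 26 ∈ (Z/271Z)^×, its order divides φ(271) = 271 − 1 = 270 = 2 · 3^3 · 5.
Divisors of 270: 1, 2, 3, 5, 6, 9, 10, 15, 18, 27, 30, 45, 54, 90, 135, 270.
Evaluate successive powers at the divisors of 270:
26^1 ≡ 26 (mod 271)
26^2 ≡ 134 (mod 271)
26^3 ≡ 232 (mod 271)
26^5 ≡ 194 (mod 271)
26^6 ≡ 166 (mod 271)
26^9 ≡ 30 (mod 271)
26^10 ≡ 238 (mod 271)
26^15 ≡ 102 (mod 271)
26^18 ≡ 87 (mod 271)
26^27 ≡ 171 (mod 271)
26^30 ≡ 106 (mod 271)
26^45 ≡ 243 (mod 271)
26^54 ≡ 244 (mod 271)
26^90 ≡ 242 (mod 271)
26^135 ≡ 270 (mod 271)
26^270 ≡ 1 (mod 271) ✓
Hence ord(26) = 270.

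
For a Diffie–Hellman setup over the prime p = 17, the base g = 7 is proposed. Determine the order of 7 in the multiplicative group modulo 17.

The order of 7 must divide φ(17) = 17 − 1 = 16 = 2^4.
Divisors of 16: 1, 2, 4, 8, 16.
Compute 7^d (mod 17) for the divisors d until we hit 1:
7^1 ≡ 7 (mod 17)
7^2 ≡ 15 (mod 17)
7^4 ≡ 4 (mod 17)
7^8 ≡ 16 (mod 17)
7^16 ≡ 1 (mod 17) ✓
The smallest such exponent is 16, so the order of 7 is 16.

16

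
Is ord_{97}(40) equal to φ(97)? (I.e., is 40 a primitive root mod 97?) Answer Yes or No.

Yes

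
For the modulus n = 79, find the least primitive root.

3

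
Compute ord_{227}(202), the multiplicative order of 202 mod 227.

ord(202) | φ(227) = 227 − 1 = 226 = 2 · 113.
Divisors of 226: 1, 2, 113, 226.
Check 202^d mod 227 for each divisor in increasing order:
202^1 ≡ 202
202^2 ≡ 171
202^113 ≡ 226
202^226 ≡ 1
Hence ord(202) = 226.

226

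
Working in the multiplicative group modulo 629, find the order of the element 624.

ord(624) | φ(629) = φ(17·37) = (17−1)·(37−1) = 16·36 = 576 = 2^6 · 3^2.
Divisors of 576: 1, 2, 3, 4, 6, 8, 9, 12, 16, 18, 24, 32, 36, 48, 64, 72, 96, 144, 192, 288, 576.
Check 624^d mod 629 for each divisor in increasing order:
624^1 ≡ 624
624^2 ≡ 25
624^3 ≡ 504
624^4 ≡ 625
624^6 ≡ 529
624^8 ≡ 16
624^9 ≡ 549
624^12 ≡ 565
624^16 ≡ 256
624^18 ≡ 110
624^24 ≡ 322
624^32 ≡ 120
624^36 ≡ 149
624^48 ≡ 528
624^64 ≡ 562
624^72 ≡ 186
624^96 ≡ 137
624^144 ≡ 1
Therefore the multiplicative order of 624 modulo 629 is 144.

144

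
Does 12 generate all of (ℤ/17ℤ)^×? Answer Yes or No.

φ(17) = 17 − 1 = 16 = 2^4.
It suffices to check that the order of 12 is not a proper divisor of 16: compute 12^(16/q) for q ∈ {2}.
12^8 ≡ 16 (mod 17)  [q = 2: ≢ 1 ✓]
All checks pass, so 12 has order 16 and is a primitive root modulo 17.

Yes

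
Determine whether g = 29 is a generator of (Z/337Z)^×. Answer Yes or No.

φ(337) = 337 − 1 = 336 = 2^4 · 3 · 7.
An element g generates (Z/337Z)^× iff g^(336/q) ≢ 1 (mod 337) for each prime q ∈ {2, 3, 7}.
29^168 ≡ 336 (mod 337)  [q = 2: ≢ 1 ✓]
29^112 ≡ 208 (mod 337)  [q = 3: ≢ 1 ✓]
29^48 ≡ 8 (mod 337)  [q = 7: ≢ 1 ✓]
Every test exponent gives a nontrivial residue, hence 29 generates the full group.

Yes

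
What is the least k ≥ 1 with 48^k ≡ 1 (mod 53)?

52

Since 48 ∈ (Z/53Z)^×, its order divides φ(53) = 53 − 1 = 52 = 2^2 · 13.
Divisors of 52: 1, 2, 4, 13, 26, 52.
Compute 48^d (mod 53) for the divisors d until we hit 1:
48^1 ≡ 48 (mod 53)
48^2 ≡ 25 (mod 53)
48^4 ≡ 42 (mod 53)
48^13 ≡ 30 (mod 53)
48^26 ≡ 52 (mod 53)
48^52 ≡ 1 (mod 53) ✓
Hence ord(48) = 52.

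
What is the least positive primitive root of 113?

3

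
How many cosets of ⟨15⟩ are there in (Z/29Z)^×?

By Lagrange's theorem, ord_29(15) divides φ(29) = 29 − 1 = 28 = 2^2 · 7.
Divisors of 28: 1, 2, 4, 7, 14, 28.
Check 15^d mod 29 for each divisor in increasing order:
15^1 ≡ 15
15^2 ≡ 22
15^4 ≡ 20
15^7 ≡ 17
15^14 ≡ 28
15^28 ≡ 1
So ord_29(15) = 28, hence |⟨15⟩| = 28.
The index is φ(29) / ord(15) = 28 / 28 = 1.

1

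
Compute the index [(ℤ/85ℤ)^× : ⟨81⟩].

Since 81 ∈ (Z/85Z)^×, its order divides φ(85) = φ(5·17) = (5−1)·(17−1) = 4·16 = 64 = 2^6.
Divisors of 64: 1, 2, 4, 8, 16, 32, 64.
Evaluate successive powers at the divisors of 64:
81^1 ≡ 81 (mod 85)
81^2 ≡ 16 (mod 85)
81^4 ≡ 1 (mod 85) ✓
The order of 81 is 4, so the subgroup it generates has 4 elements.
Index = |(Z/85Z)^×| / |⟨81⟩| = 64 / 4 = 16.

16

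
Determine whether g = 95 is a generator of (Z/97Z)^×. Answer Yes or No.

φ(97) = 97 − 1 = 96 = 2^5 · 3.
95 is a primitive root mod 97 iff 95^(φ(97)/q) ≢ 1 for every prime q | φ(97), i.e. q ∈ {2, 3}.
95^48 ≡ 1 (mod 97)  [q = 2: ≡ 1 ✗]
95^32 ≡ 35 (mod 97)  [q = 3: ≢ 1 ✓]
95^48 ≡ 1 shows ord(95) | 48, strictly less than φ(97); not a primitive root.

No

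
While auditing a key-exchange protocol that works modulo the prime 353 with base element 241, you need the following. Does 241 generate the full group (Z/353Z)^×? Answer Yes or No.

Yes

φ(353) = 353 − 1 = 352 = 2^5 · 11.
241 is a primitive root mod 353 iff 241^(φ(353)/q) ≢ 1 for every prime q | φ(353), i.e. q ∈ {2, 11}.
241^176 ≡ 352 (mod 353)  [q = 2: ≢ 1 ✓]
241^32 ≡ 22 (mod 353)  [q = 11: ≢ 1 ✓]
None equal 1, so ord_353(241) = 352: 241 is a primitive root.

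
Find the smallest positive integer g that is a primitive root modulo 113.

φ(113) = 113 − 1 = 112 = 2^4 · 7.
g is a primitive root iff g^(112/q) ≢ 1 (mod 113) for each prime q ∈ {2, 7}.
g = 2: 2^56 ≡ 1 — hits 1, so not a primitive root.
g = 3: 3^56 ≡ 112; 3^16 ≡ 49 — none is 1, so 3 is a primitive root.
So 3 is the smallest generator of (Z/113Z)^×.

3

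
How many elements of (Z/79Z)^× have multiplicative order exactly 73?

0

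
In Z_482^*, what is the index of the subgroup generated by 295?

The order of 295 must divide φ(482) = φ(2)·φ(241) = 1·240 = 240 = 2^4 · 3 · 5.
Divisors of 240: 1, 2, 3, 4, 5, 6, 8, 10, 12, 15, 16, 20, 24, 30, 40, 48, 60, 80, 120, 240.
Check 295^d mod 482 for each divisor in increasing order:
295^1 ≡ 295 (mod 482)
295^2 ≡ 265 (mod 482)
295^3 ≡ 91 (mod 482)
295^4 ≡ 335 (mod 482)
295^5 ≡ 15 (mod 482)
295^6 ≡ 87 (mod 482)
295^8 ≡ 401 (mod 482)
295^10 ≡ 225 (mod 482)
295^12 ≡ 339 (mod 482)
295^15 ≡ 1 (mod 482) ✓
So ord_482(295) = 15, hence |⟨295⟩| = 15.
[(Z/482Z)^× : ⟨295⟩] = 240/15 = 16.

16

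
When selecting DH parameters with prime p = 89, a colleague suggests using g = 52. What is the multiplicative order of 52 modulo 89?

ord(52) | φ(89) = 89 − 1 = 88 = 2^3 · 11.
Divisors of 88: 1, 2, 4, 8, 11, 22, 44, 88.
Compute 52^d (mod 89) for the divisors d until we hit 1:
52^1 ≡ 52
52^2 ≡ 34
52^4 ≡ 88
52^8 ≡ 1
Therefore the multiplicative order of 52 modulo 89 is 8.

8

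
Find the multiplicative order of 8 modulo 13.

4

ord(8) | φ(13) = 13 − 1 = 12 = 2^2 · 3.
Divisors of 12: 1, 2, 3, 4, 6, 12.
Check 8^d mod 13 for each divisor in increasing order:
8^1 ≡ 8
8^2 ≡ 12
8^3 ≡ 5
8^4 ≡ 1
Hence ord(8) = 4.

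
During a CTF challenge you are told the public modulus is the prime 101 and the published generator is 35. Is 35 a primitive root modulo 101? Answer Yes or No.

Yes

φ(101) = 101 − 1 = 100 = 2^2 · 5^2.
35 is a primitive root mod 101 iff 35^(φ(101)/q) ≢ 1 for every prime q | φ(101), i.e. q ∈ {2, 5}.
35^50 ≡ 100 (mod 101)  [q = 2: ≢ 1 ✓]
35^20 ≡ 87 (mod 101)  [q = 5: ≢ 1 ✓]
None equal 1, so ord_101(35) = 100: 35 is a primitive root.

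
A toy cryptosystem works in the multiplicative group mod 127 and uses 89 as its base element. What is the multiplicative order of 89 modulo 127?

42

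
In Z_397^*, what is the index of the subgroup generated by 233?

1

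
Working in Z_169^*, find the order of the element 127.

78

Since 127 ∈ (Z/169Z)^×, its order divides φ(169) = φ(13^2) = 13·(13−1) = 156 = 2^2 · 3 · 13.
Divisors of 156: 1, 2, 3, 4, 6, 12, 13, 26, 39, 52, 78, 156.
Compute 127^d (mod 169) for the divisors d until we hit 1:
127^1 ≡ 127 (mod 169)
127^2 ≡ 74 (mod 169)
127^3 ≡ 103 (mod 169)
127^4 ≡ 68 (mod 169)
127^6 ≡ 131 (mod 169)
127^12 ≡ 92 (mod 169)
127^13 ≡ 23 (mod 169)
127^26 ≡ 22 (mod 169)
127^39 ≡ 168 (mod 169)
127^52 ≡ 146 (mod 169)
127^78 ≡ 1 (mod 169) ✓
Therefore the multiplicative order of 127 modulo 169 is 78.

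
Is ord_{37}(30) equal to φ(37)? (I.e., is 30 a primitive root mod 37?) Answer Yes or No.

No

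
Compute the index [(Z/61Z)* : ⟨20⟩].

12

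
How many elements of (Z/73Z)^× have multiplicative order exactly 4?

2

φ(73) = 73 − 1 = 72 = 2^3 · 3^2.
In a cyclic group of order 72, there are φ(d) elements of order d for each divisor d of 72, and zero for non-divisors.
4 = 2^2 divides 72, and φ(4) = 2.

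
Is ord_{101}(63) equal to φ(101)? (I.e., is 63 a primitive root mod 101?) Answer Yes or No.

φ(101) = 101 − 1 = 100 = 2^2 · 5^2.
Test 63^(100/q) mod 101 for each prime factor q of 100:
63^50 ≡ 100 (mod 101)  [q = 2: ≢ 1 ✓]
63^20 ≡ 36 (mod 101)  [q = 5: ≢ 1 ✓]
None equal 1, so ord_101(63) = 100: 63 is a primitive root.

Yes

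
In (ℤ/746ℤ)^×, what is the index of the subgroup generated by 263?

1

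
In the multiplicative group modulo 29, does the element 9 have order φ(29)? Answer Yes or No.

No

φ(29) = 29 − 1 = 28 = 2^2 · 7.
9 is a primitive root mod 29 iff 9^(φ(29)/q) ≢ 1 for every prime q | φ(29), i.e. q ∈ {2, 7}.
9^14 ≡ 1 (mod 29)  [q = 2: ≡ 1 ✗]
9^4 ≡ 7 (mod 29)  [q = 7: ≢ 1 ✓]
The check at q = 2 fails, so 9 generates a proper subgroup.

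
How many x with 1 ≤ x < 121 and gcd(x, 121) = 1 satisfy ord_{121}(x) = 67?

0

φ(121) = φ(11^2) = 11·(11−1) = 110 = 2 · 5 · 11.
Since (Z/121Z)^× is cyclic of order 110, the number of elements of order d is φ(d) when d | 110 and 0 otherwise.
Here 110 is not a multiple of 67, so there are no elements of order 67.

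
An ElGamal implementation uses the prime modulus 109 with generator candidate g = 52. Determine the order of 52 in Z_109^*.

108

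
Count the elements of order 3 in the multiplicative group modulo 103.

2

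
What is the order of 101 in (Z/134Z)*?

66

Since 101 ∈ (Z/134Z)^×, its order divides φ(134) = φ(2)·φ(67) = 1·66 = 66 = 2 · 3 · 11.
Divisors of 66: 1, 2, 3, 6, 11, 22, 33, 66.
Compute 101^d (mod 134) for the divisors d until we hit 1:
101^1 ≡ 101 (mod 134)
101^2 ≡ 17 (mod 134)
101^3 ≡ 109 (mod 134)
101^6 ≡ 89 (mod 134)
101^11 ≡ 97 (mod 134)
101^22 ≡ 29 (mod 134)
101^33 ≡ 133 (mod 134)
101^66 ≡ 1 (mod 134) ✓
So ord_134(101) = 66.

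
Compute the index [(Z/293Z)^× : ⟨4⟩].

ord(4) | φ(293) = 293 − 1 = 292 = 2^2 · 73.
Divisors of 292: 1, 2, 4, 73, 146, 292.
Check 4^d mod 293 for each divisor in increasing order:
4^1 ≡ 4 (mod 293)
4^2 ≡ 16 (mod 293)
4^4 ≡ 256 (mod 293)
4^73 ≡ 292 (mod 293)
4^146 ≡ 1 (mod 293) ✓
So ord_293(4) = 146, hence |⟨4⟩| = 146.
[(Z/293Z)^× : ⟨4⟩] = 292/146 = 2.

2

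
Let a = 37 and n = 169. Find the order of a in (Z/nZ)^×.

156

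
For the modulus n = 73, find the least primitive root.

5

φ(73) = 73 − 1 = 72 = 2^3 · 3^2.
Test candidates g = 2, 3, … against the prime factors q ∈ {2, 3} of φ(73): g is a generator iff g^(72/q) ≢ 1 for every such q.
g = 2: 2^36 ≡ 1 — hits 1, so not a primitive root.
g = 3: 3^36 ≡ 1 — hits 1, so not a primitive root.
g = 4: 4^36 ≡ 1 — hits 1, so not a primitive root.
g = 5: 5^36 ≡ 72; 5^24 ≡ 8 — none is 1, so 5 is a primitive root.
Hence the least primitive root of 73 is 5.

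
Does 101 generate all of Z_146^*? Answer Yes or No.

Yes

φ(146) = φ(2)·φ(73) = 1·72 = 72 = 2^3 · 3^2.
101 is a primitive root mod 146 iff 101^(φ(146)/q) ≢ 1 for every prime q | φ(146), i.e. q ∈ {2, 3}.
101^36 ≡ 145 (mod 146)  [q = 2: ≢ 1 ✓]
101^24 ≡ 81 (mod 146)  [q = 3: ≢ 1 ✓]
None equal 1, so ord_146(101) = 72: 101 is a primitive root.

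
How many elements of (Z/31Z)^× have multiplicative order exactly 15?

φ(31) = 31 − 1 = 30 = 2 · 3 · 5.
(Z/31Z)^× is cyclic (|G| = 30); a cyclic group of order m has exactly φ(d) elements of each order d | m, and none otherwise.
15 = 3 · 5 divides 30, and φ(15) = 8.

8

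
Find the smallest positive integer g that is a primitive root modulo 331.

3

φ(331) = 331 − 1 = 330 = 2 · 3 · 5 · 11.
Test candidates g = 2, 3, … against the prime factors q ∈ {2, 3, 5, 11} of φ(331): g is a generator iff g^(330/q) ≢ 1 for every such q.
g = 2: 2^165 ≡ 330; 2^110 ≡ 299; 2^66 ≡ 64; 2^30 ≡ 1 — hits 1, so not a primitive root.
g = 3: 3^165 ≡ 330; 3^110 ≡ 299; 3^66 ≡ 64; 3^30 ≡ 270 — none is 1, so 3 is a primitive root.
The smallest primitive root modulo 331 is 3.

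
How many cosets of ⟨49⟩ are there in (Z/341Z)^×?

20

Since 49 ∈ (Z/341Z)^×, its order divides φ(341) = φ(11·31) = (11−1)·(31−1) = 10·30 = 300 = 2^2 · 3 · 5^2.
Divisors of 300: 1, 2, 3, 4, 5, 6, 10, 12, 15, 20, 25, 30, 50, 60, 75, 100, 150, 300.
Test each divisor d:
49^1 ≡ 49 (mod 341)
49^2 ≡ 14 (mod 341)
49^3 ≡ 4 (mod 341)
49^4 ≡ 196 (mod 341)
49^5 ≡ 56 (mod 341)
49^6 ≡ 16 (mod 341)
49^10 ≡ 67 (mod 341)
49^12 ≡ 256 (mod 341)
49^15 ≡ 1 (mod 341) ✓
Thus |⟨49⟩| = ord(49) = 15.
The index is φ(341) / ord(49) = 300 / 15 = 20.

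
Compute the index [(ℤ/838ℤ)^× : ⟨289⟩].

2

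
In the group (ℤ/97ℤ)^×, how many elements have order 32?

16

φ(97) = 97 − 1 = 96 = 2^5 · 3.
(Z/97Z)^× is cyclic (|G| = 96); a cyclic group of order m has exactly φ(d) elements of each order d | m, and none otherwise.
32 = 2^5 divides 96, and φ(32) = 16.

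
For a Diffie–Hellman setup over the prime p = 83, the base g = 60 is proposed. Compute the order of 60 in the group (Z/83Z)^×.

82

The order of 60 must divide φ(83) = 83 − 1 = 82 = 2 · 41.
Divisors of 82: 1, 2, 41, 82.
Compute 60^d (mod 83) for the divisors d until we hit 1:
60^1 ≡ 60 (mod 83)
60^2 ≡ 31 (mod 83)
60^41 ≡ 82 (mod 83)
60^82 ≡ 1 (mod 83) ✓
Therefore the multiplicative order of 60 modulo 83 is 82.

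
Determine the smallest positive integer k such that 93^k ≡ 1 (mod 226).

112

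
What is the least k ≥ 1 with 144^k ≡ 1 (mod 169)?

By Lagrange's theorem, ord_169(144) divides φ(169) = φ(13^2) = 13·(13−1) = 156 = 2^2 · 3 · 13.
Divisors of 156: 1, 2, 3, 4, 6, 12, 13, 26, 39, 52, 78, 156.
Compute 144^d (mod 169) for the divisors d until we hit 1:
144^1 ≡ 144
144^2 ≡ 118
144^3 ≡ 92
144^4 ≡ 66
144^6 ≡ 14
144^12 ≡ 27
144^13 ≡ 1
So ord_169(144) = 13.

13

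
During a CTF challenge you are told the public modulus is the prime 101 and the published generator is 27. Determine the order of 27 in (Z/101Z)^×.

100

Since 27 ∈ (Z/101Z)^×, its order divides φ(101) = 101 − 1 = 100 = 2^2 · 5^2.
Divisors of 100: 1, 2, 4, 5, 10, 20, 25, 50, 100.
Check 27^d mod 101 for each divisor in increasing order:
27^1 ≡ 27 (mod 101)
27^2 ≡ 22 (mod 101)
27^4 ≡ 80 (mod 101)
27^5 ≡ 39 (mod 101)
27^10 ≡ 6 (mod 101)
27^20 ≡ 36 (mod 101)
27^25 ≡ 91 (mod 101)
27^50 ≡ 100 (mod 101)
27^100 ≡ 1 (mod 101) ✓
The smallest such exponent is 100, so the order of 27 is 100.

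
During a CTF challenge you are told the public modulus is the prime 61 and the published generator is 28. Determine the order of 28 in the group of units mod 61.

The order of 28 must divide φ(61) = 61 − 1 = 60 = 2^2 · 3 · 5.
Divisors of 60: 1, 2, 3, 4, 5, 6, 10, 12, 15, 20, 30, 60.
Compute 28^d (mod 61) for the divisors d until we hit 1:
28^1 ≡ 28 (mod 61)
28^2 ≡ 52 (mod 61)
28^3 ≡ 53 (mod 61)
28^4 ≡ 20 (mod 61)
28^5 ≡ 11 (mod 61)
28^6 ≡ 3 (mod 61)
28^10 ≡ 60 (mod 61)
28^12 ≡ 9 (mod 61)
28^15 ≡ 50 (mod 61)
28^20 ≡ 1 (mod 61) ✓
Hence ord(28) = 20.

20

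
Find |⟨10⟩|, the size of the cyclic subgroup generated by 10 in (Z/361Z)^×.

ord(10) | φ(361) = φ(19^2) = 19·(19−1) = 342 = 2 · 3^2 · 19.
Divisors of 342: 1, 2, 3, 6, 9, 18, 19, 38, 57, 114, 171, 342.
Evaluate successive powers at the divisors of 342:
10^1 ≡ 10 (mod 361)
10^2 ≡ 100 (mod 361)
10^3 ≡ 278 (mod 361)
10^6 ≡ 30 (mod 361)
10^9 ≡ 37 (mod 361)
10^18 ≡ 286 (mod 361)
10^19 ≡ 333 (mod 361)
10^38 ≡ 62 (mod 361)
10^57 ≡ 69 (mod 361)
10^114 ≡ 68 (mod 361)
10^171 ≡ 360 (mod 361)
10^342 ≡ 1 (mod 361) ✓
So ord_361(10) = 342.

342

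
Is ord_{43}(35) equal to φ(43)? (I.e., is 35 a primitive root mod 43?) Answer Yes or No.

No

φ(43) = 43 − 1 = 42 = 2 · 3 · 7.
An element g generates (Z/43Z)^× iff g^(42/q) ≢ 1 (mod 43) for each prime q ∈ {2, 3, 7}.
35^21 ≡ 1 (mod 43)  [q = 2: ≡ 1 ✗]
35^14 ≡ 1 (mod 43)  [q = 3: ≡ 1 ✗]
35^6 ≡ 16 (mod 43)  [q = 7: ≢ 1 ✓]
35^21 ≡ 1 shows ord(35) | 21, strictly less than φ(43); not a primitive root.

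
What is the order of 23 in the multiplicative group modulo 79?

The order of 23 must divide φ(79) = 79 − 1 = 78 = 2 · 3 · 13.
Divisors of 78: 1, 2, 3, 6, 13, 26, 39, 78.
Evaluate successive powers at the divisors of 78:
23^1 ≡ 23 (mod 79)
23^2 ≡ 55 (mod 79)
23^3 ≡ 1 (mod 79) ✓
So ord_79(23) = 3.

3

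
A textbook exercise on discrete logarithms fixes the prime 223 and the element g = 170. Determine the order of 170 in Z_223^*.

222

The order of 170 must divide φ(223) = 223 − 1 = 222 = 2 · 3 · 37.
Divisors of 222: 1, 2, 3, 6, 37, 74, 111, 222.
Evaluate successive powers at the divisors of 222:
170^1 ≡ 170
170^2 ≡ 133
170^3 ≡ 87
170^6 ≡ 210
170^37 ≡ 40
170^74 ≡ 39
170^111 ≡ 222
170^222 ≡ 1
The smallest such exponent is 222, so the order of 170 is 222.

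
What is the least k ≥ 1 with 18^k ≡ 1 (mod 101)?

100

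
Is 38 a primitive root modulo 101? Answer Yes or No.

φ(101) = 101 − 1 = 100 = 2^2 · 5^2.
Test 38^(100/q) mod 101 for each prime factor q of 100:
38^50 ≡ 100 (mod 101)  [q = 2: ≢ 1 ✓]
38^20 ≡ 36 (mod 101)  [q = 5: ≢ 1 ✓]
All checks pass, so 38 has order 100 and is a primitive root modulo 101.

Yes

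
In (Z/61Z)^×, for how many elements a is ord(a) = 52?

0

φ(61) = 61 − 1 = 60 = 2^2 · 3 · 5.
Since (Z/61Z)^× is cyclic of order 60, the number of elements of order d is φ(d) when d | 60 and 0 otherwise.
Since 52 ∤ 60, the count is 0.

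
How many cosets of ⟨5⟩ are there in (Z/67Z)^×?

The order of 5 must divide φ(67) = 67 − 1 = 66 = 2 · 3 · 11.
Divisors of 66: 1, 2, 3, 6, 11, 22, 33, 66.
Check 5^d mod 67 for each divisor in increasing order:
5^1 ≡ 5
5^2 ≡ 25
5^3 ≡ 58
5^6 ≡ 14
5^11 ≡ 66
5^22 ≡ 1
So ord_67(5) = 22, hence |⟨5⟩| = 22.
The index is φ(67) / ord(5) = 66 / 22 = 3.

3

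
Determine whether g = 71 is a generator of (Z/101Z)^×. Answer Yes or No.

φ(101) = 101 − 1 = 100 = 2^2 · 5^2.
An element g generates (Z/101Z)^× iff g^(100/q) ≢ 1 (mod 101) for each prime q ∈ {2, 5}.
71^50 ≡ 1 (mod 101)  [q = 2: ≡ 1 ✗]
71^20 ≡ 84 (mod 101)  [q = 5: ≢ 1 ✓]
71^50 ≡ 1 shows ord(71) | 50, strictly less than φ(101); not a primitive root.

No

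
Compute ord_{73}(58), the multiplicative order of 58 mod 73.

72

ord(58) | φ(73) = 73 − 1 = 72 = 2^3 · 3^2.
Divisors of 72: 1, 2, 3, 4, 6, 8, 9, 12, 18, 24, 36, 72.
Evaluate successive powers at the divisors of 72:
58^1 ≡ 58 (mod 73)
58^2 ≡ 6 (mod 73)
58^3 ≡ 56 (mod 73)
58^4 ≡ 36 (mod 73)
58^6 ≡ 70 (mod 73)
58^8 ≡ 55 (mod 73)
58^9 ≡ 51 (mod 73)
58^12 ≡ 9 (mod 73)
58^18 ≡ 46 (mod 73)
58^24 ≡ 8 (mod 73)
58^36 ≡ 72 (mod 73)
58^72 ≡ 1 (mod 73) ✓
The smallest such exponent is 72, so the order of 58 is 72.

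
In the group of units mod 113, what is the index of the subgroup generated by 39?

1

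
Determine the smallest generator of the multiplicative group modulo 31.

3

φ(31) = 31 − 1 = 30 = 2 · 3 · 5.
g is a primitive root iff g^(30/q) ≢ 1 (mod 31) for each prime q ∈ {2, 3, 5}.
g = 2: 2^15 ≡ 1 — hits 1, so not a primitive root.
g = 3: 3^15 ≡ 30; 3^10 ≡ 25; 3^6 ≡ 16 — none is 1, so 3 is a primitive root.
The smallest primitive root modulo 31 is 3.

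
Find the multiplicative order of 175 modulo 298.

74

By Lagrange's theorem, ord_298(175) divides φ(298) = φ(2)·φ(149) = 1·148 = 148 = 2^2 · 37.
Divisors of 148: 1, 2, 4, 37, 74, 148.
Evaluate successive powers at the divisors of 148:
175^1 ≡ 175 (mod 298)
175^2 ≡ 229 (mod 298)
175^4 ≡ 291 (mod 298)
175^37 ≡ 297 (mod 298)
175^74 ≡ 1 (mod 298) ✓
Therefore the multiplicative order of 175 modulo 298 is 74.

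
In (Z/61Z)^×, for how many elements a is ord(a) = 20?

φ(61) = 61 − 1 = 60 = 2^2 · 3 · 5.
Since (Z/61Z)^× is cyclic of order 60, the number of elements of order d is φ(d) when d | 60 and 0 otherwise.
20 = 2^2 · 5 divides 60, and φ(20) = 8.

8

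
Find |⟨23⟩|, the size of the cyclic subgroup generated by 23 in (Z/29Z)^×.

Since 23 ∈ (Z/29Z)^×, its order divides φ(29) = 29 − 1 = 28 = 2^2 · 7.
Divisors of 28: 1, 2, 4, 7, 14, 28.
Check 23^d mod 29 for each divisor in increasing order:
23^1 ≡ 23
23^2 ≡ 7
23^4 ≡ 20
23^7 ≡ 1
So ord_29(23) = 7.

7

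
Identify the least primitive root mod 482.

φ(482) = φ(2)·φ(241) = 1·240 = 240 = 2^4 · 3 · 5.
Test candidates g = 2, 3, … against the prime factors q ∈ {2, 3, 5} of φ(482): g is a generator iff g^(240/q) ≢ 1 for every such q.
g = 2: gcd(2, 482) = 2 > 1, not a unit — skip.
g = 3: 3^120 ≡ 1 — hits 1, so not a primitive root.
g = 4: gcd(4, 482) = 2 > 1, not a unit — skip.
g = 5: 5^120 ≡ 1 — hits 1, so not a primitive root.
g = 6: gcd(6, 482) = 2 > 1, not a unit — skip.
g = 7: 7^120 ≡ 481; 7^80 ≡ 15; 7^48 ≡ 91 — none is 1, so 7 is a primitive root.
The smallest primitive root modulo 482 is 7.

7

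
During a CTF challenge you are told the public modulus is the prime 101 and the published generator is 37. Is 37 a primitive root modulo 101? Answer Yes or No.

No

φ(101) = 101 − 1 = 100 = 2^2 · 5^2.
Test 37^(100/q) mod 101 for each prime factor q of 100:
37^50 ≡ 1 (mod 101)  [q = 2: ≡ 1 ✗]
37^20 ≡ 95 (mod 101)  [q = 5: ≢ 1 ✓]
The check at q = 2 fails, so 37 generates a proper subgroup.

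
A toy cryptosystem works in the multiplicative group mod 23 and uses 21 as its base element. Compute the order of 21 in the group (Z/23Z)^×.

22

Since 21 ∈ (Z/23Z)^×, its order divides φ(23) = 23 − 1 = 22 = 2 · 11.
Divisors of 22: 1, 2, 11, 22.
Test each divisor d:
21^1 ≡ 21
21^2 ≡ 4
21^11 ≡ 22
21^22 ≡ 1
Hence ord(21) = 22.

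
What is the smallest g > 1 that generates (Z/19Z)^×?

2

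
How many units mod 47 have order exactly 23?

φ(47) = 47 − 1 = 46 = 2 · 23.
Since (Z/47Z)^× is cyclic of order 46, the number of elements of order d is φ(d) when d | 46 and 0 otherwise.
23 | 46, and φ(23) = 23 − 1 = 22.

22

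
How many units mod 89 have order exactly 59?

0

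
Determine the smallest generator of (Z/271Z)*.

6

φ(271) = 271 − 1 = 270 = 2 · 3^3 · 5.
g is a primitive root iff g^(270/q) ≢ 1 (mod 271) for each prime q ∈ {2, 3, 5}.
g = 2: 2^135 ≡ 1 — hits 1, so not a primitive root.
g = 3: 3^135 ≡ 270; 3^90 ≡ 1 — hits 1, so not a primitive root.
g = 4: 4^135 ≡ 1 — hits 1, so not a primitive root.
g = 5: 5^135 ≡ 1 — hits 1, so not a primitive root.
g = 6: 6^135 ≡ 270; 6^90 ≡ 242; 6^54 ≡ 10 — none is 1, so 6 is a primitive root.
So 6 is the smallest generator of (Z/271Z)^×.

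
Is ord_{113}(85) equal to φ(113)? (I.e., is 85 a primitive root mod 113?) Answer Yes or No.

φ(113) = 113 − 1 = 112 = 2^4 · 7.
85 is a primitive root mod 113 iff 85^(φ(113)/q) ≢ 1 for every prime q | φ(113), i.e. q ∈ {2, 7}.
85^56 ≡ 1 (mod 113)  [q = 2: ≡ 1 ✗]
85^16 ≡ 106 (mod 113)  [q = 7: ≢ 1 ✓]
Since 85^56 ≡ 1, the order of 85 divides 56 < 112, so 85 is not a primitive root.

No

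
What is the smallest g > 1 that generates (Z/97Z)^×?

φ(97) = 97 − 1 = 96 = 2^5 · 3.
Test candidates g = 2, 3, … against the prime factors q ∈ {2, 3} of φ(97): g is a generator iff g^(96/q) ≢ 1 for every such q.
g = 2: 2^48 ≡ 1 — hits 1, so not a primitive root.
g = 3: 3^48 ≡ 1 — hits 1, so not a primitive root.
g = 4: 4^48 ≡ 1 — hits 1, so not a primitive root.
g = 5: 5^48 ≡ 96; 5^32 ≡ 35 — none is 1, so 5 is a primitive root.
Hence the least primitive root of 97 is 5.

5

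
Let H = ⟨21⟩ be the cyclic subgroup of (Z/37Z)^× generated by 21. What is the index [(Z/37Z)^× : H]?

2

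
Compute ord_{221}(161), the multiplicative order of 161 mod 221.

Since 161 ∈ (Z/221Z)^×, its order divides φ(221) = φ(13·17) = (13−1)·(17−1) = 12·16 = 192 = 2^6 · 3.
Divisors of 192: 1, 2, 3, 4, 6, 8, 12, 16, 24, 32, 48, 64, 96, 192.
Test each divisor d:
161^1 ≡ 161 (mod 221)
161^2 ≡ 64 (mod 221)
161^3 ≡ 138 (mod 221)
161^4 ≡ 118 (mod 221)
161^6 ≡ 38 (mod 221)
161^8 ≡ 1 (mod 221) ✓
So ord_221(161) = 8.

8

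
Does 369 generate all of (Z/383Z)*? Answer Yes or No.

φ(383) = 383 − 1 = 382 = 2 · 191.
Test 369^(382/q) mod 383 for each prime factor q of 382:
369^191 ≡ 382 (mod 383)  [q = 2: ≢ 1 ✓]
369^2 ≡ 196 (mod 383)  [q = 191: ≢ 1 ✓]
All checks pass, so 369 has order 382 and is a primitive root modulo 383.

Yes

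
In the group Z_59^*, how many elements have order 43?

φ(59) = 59 − 1 = 58 = 2 · 29.
Since (Z/59Z)^× is cyclic of order 58, the number of elements of order d is φ(d) when d | 58 and 0 otherwise.
43 does not divide 58, so no element of (Z/59Z)^× has order 43.

0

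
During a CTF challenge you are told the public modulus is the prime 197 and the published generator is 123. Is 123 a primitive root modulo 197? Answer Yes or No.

Yes

φ(197) = 197 − 1 = 196 = 2^2 · 7^2.
123 is a primitive root mod 197 iff 123^(φ(197)/q) ≢ 1 for every prime q | φ(197), i.e. q ∈ {2, 7}.
123^98 ≡ 196 (mod 197)  [q = 2: ≢ 1 ✓]
123^28 ≡ 164 (mod 197)  [q = 7: ≢ 1 ✓]
None equal 1, so ord_197(123) = 196: 123 is a primitive root.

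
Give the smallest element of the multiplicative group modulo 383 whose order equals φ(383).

5

φ(383) = 383 − 1 = 382 = 2 · 191.
g is a primitive root iff g^(382/q) ≢ 1 (mod 383) for each prime q ∈ {2, 191}.
g = 2: 2^191 ≡ 1 — hits 1, so not a primitive root.
g = 3: 3^191 ≡ 1 — hits 1, so not a primitive root.
g = 4: 4^191 ≡ 1 — hits 1, so not a primitive root.
g = 5: 5^191 ≡ 382; 5^2 ≡ 25 — none is 1, so 5 is a primitive root.
The smallest primitive root modulo 383 is 5.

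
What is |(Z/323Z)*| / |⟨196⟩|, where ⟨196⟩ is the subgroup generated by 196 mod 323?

4

Since 196 ∈ (Z/323Z)^×, its order divides φ(323) = φ(17·19) = (17−1)·(19−1) = 16·18 = 288 = 2^5 · 3^2.
Divisors of 288: 1, 2, 3, 4, 6, 8, 9, 12, 16, 18, 24, 32, 36, 48, 72, 96, 144, 288.
Evaluate successive powers at the divisors of 288:
196^1 ≡ 196
196^2 ≡ 302
196^3 ≡ 83
196^4 ≡ 118
196^6 ≡ 106
196^8 ≡ 35
196^9 ≡ 77
196^12 ≡ 254
196^16 ≡ 256
196^18 ≡ 115
196^24 ≡ 239
196^32 ≡ 290
196^36 ≡ 305
196^48 ≡ 273
196^72 ≡ 1
So ord_323(196) = 72, hence |⟨196⟩| = 72.
Index = |(Z/323Z)^×| / |⟨196⟩| = 288 / 72 = 4.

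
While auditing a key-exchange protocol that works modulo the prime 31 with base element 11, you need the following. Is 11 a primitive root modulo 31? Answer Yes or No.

Yes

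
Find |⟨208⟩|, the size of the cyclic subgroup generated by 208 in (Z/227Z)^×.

226

By Lagrange's theorem, ord_227(208) divides φ(227) = 227 − 1 = 226 = 2 · 113.
Divisors of 226: 1, 2, 113, 226.
Test each divisor d:
208^1 ≡ 208
208^2 ≡ 134
208^113 ≡ 226
208^226 ≡ 1
So ord_227(208) = 226.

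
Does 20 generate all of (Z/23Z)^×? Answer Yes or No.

φ(23) = 23 − 1 = 22 = 2 · 11.
Test 20^(22/q) mod 23 for each prime factor q of 22:
20^11 ≡ 22 (mod 23)  [q = 2: ≢ 1 ✓]
20^2 ≡ 9 (mod 23)  [q = 11: ≢ 1 ✓]
None equal 1, so ord_23(20) = 22: 20 is a primitive root.

Yes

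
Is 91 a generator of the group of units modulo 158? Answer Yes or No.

No

φ(158) = φ(2)·φ(79) = 1·78 = 78 = 2 · 3 · 13.
An element g generates (Z/158Z)^× iff g^(78/q) ≢ 1 (mod 158) for each prime q ∈ {2, 3, 13}.
91^39 ≡ 157 (mod 158)  [q = 2: ≢ 1 ✓]
91^26 ≡ 1 (mod 158)  [q = 3: ≡ 1 ✗]
91^6 ≡ 21 (mod 158)  [q = 13: ≢ 1 ✓]
Since 91^26 ≡ 1, the order of 91 divides 26 < 78, so 91 is not a primitive root.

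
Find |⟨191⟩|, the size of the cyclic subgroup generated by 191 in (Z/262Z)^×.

Since 191 ∈ (Z/262Z)^×, its order divides φ(262) = φ(2)·φ(131) = 1·130 = 130 = 2 · 5 · 13.
Divisors of 130: 1, 2, 5, 10, 13, 26, 65, 130.
Check 191^d mod 262 for each divisor in increasing order:
191^1 ≡ 191 (mod 262)
191^2 ≡ 63 (mod 262)
191^5 ≡ 113 (mod 262)
191^10 ≡ 193 (mod 262)
191^13 ≡ 1 (mod 262) ✓
Hence ord(191) = 13.

13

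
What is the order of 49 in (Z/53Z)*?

ord(49) | φ(53) = 53 − 1 = 52 = 2^2 · 13.
Divisors of 52: 1, 2, 4, 13, 26, 52.
Compute 49^d (mod 53) for the divisors d until we hit 1:
49^1 ≡ 49
49^2 ≡ 16
49^4 ≡ 44
49^13 ≡ 1
The smallest such exponent is 13, so the order of 49 is 13.

13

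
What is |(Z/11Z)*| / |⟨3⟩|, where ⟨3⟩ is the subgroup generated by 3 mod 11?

Since 3 ∈ (Z/11Z)^×, its order divides φ(11) = 11 − 1 = 10 = 2 · 5.
Divisors of 10: 1, 2, 5, 10.
Test each divisor d:
3^1 ≡ 3
3^2 ≡ 9
3^5 ≡ 1
The order of 3 is 5, so the subgroup it generates has 5 elements.
The index is φ(11) / ord(3) = 10 / 5 = 2.

2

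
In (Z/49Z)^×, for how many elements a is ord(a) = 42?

φ(49) = φ(7^2) = 7·(7−1) = 42 = 2 · 3 · 7.
In a cyclic group of order 42, there are φ(d) elements of order d for each divisor d of 42, and zero for non-divisors.
42 = 2 · 3 · 7 divides 42, and φ(42) = 12.

12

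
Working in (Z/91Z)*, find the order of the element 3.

ord(3) | φ(91) = φ(7·13) = (7−1)·(13−1) = 6·12 = 72 = 2^3 · 3^2.
Divisors of 72: 1, 2, 3, 4, 6, 8, 9, 12, 18, 24, 36, 72.
Evaluate successive powers at the divisors of 72:
3^1 ≡ 3 (mod 91)
3^2 ≡ 9 (mod 91)
3^3 ≡ 27 (mod 91)
3^4 ≡ 81 (mod 91)
3^6 ≡ 1 (mod 91) ✓
Therefore the multiplicative order of 3 modulo 91 is 6.

6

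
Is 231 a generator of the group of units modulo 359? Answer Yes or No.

Yes

φ(359) = 359 − 1 = 358 = 2 · 179.
231 is a primitive root mod 359 iff 231^(φ(359)/q) ≢ 1 for every prime q | φ(359), i.e. q ∈ {2, 179}.
231^179 ≡ 358 (mod 359)  [q = 2: ≢ 1 ✓]
231^2 ≡ 229 (mod 359)  [q = 179: ≢ 1 ✓]
None equal 1, so ord_359(231) = 358: 231 is a primitive root.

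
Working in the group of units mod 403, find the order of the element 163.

60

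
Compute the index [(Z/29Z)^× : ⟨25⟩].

By Lagrange's theorem, ord_29(25) divides φ(29) = 29 − 1 = 28 = 2^2 · 7.
Divisors of 28: 1, 2, 4, 7, 14, 28.
Compute 25^d (mod 29) for the divisors d until we hit 1:
25^1 ≡ 25
25^2 ≡ 16
25^4 ≡ 24
25^7 ≡ 1
Thus |⟨25⟩| = ord(25) = 7.
The index is φ(29) / ord(25) = 28 / 7 = 4.

4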